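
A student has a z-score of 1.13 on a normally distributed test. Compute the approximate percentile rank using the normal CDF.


CDF(z) = 0.5 * (1 + erf(z/sqrt(2)))
erf(0.799) = 0.7415
CDF = 0.8708
Percentile rank = 0.8708 * 100 = 87.08

87.08


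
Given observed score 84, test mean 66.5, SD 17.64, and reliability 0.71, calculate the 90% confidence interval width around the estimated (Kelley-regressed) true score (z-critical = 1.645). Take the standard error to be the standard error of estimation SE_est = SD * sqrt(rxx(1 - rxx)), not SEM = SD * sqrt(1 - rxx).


True score estimate = 0.71*84 + 0.29*66.5 = 78.925
SE_est = SD * sqrt(rxx * (1 - rxx)) = 17.64 * sqrt(0.71 * 0.29) = 17.64 * sqrt(0.2059) = 8.004363
CI = T_est +/- z * SE_est, so width = 2 * z * SE_est = 2 * 1.645 * 8.004363
Width = 26.3344

26.3344


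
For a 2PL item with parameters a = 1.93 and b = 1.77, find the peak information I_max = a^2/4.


For 2PL, max info at theta = b = 1.77
I_max = a^2 / 4 = 1.93^2 / 4
= 3.7249 / 4
I_max = 0.9312

0.9312


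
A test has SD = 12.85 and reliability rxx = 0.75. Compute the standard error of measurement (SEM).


SEM = SD * sqrt(1 - rxx)
SEM = 12.85 * sqrt(1 - 0.75)
SEM = 12.85 * sqrt(0.25) = 12.85 * 0.5
SEM = 6.425

6.425


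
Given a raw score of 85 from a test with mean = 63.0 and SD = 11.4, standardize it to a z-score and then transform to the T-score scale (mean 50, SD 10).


z = (X - mean) / SD = (85 - 63.0) / 11.4
z = 22.0 / 11.4
z = 1.9298
T-score = T = 50 + 10z
Carry z at full precision (z = 22.0 / 11.4) into the conversion:
T-score = 50 + 10 * (22.0 / 11.4) = 50 + 220 / 11.4
T-score = 50 + 19.2982
T-score = 69.2982

69.2982


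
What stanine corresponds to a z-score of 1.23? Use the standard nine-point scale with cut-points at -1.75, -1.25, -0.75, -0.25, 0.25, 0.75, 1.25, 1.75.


Stanine boundaries: [-1.75, -1.25, -0.75, -0.25, 0.25, 0.75, 1.25, 1.75]
z = 1.23
Check each boundary:
  z >= -1.75 -> could be stanine 2
  z >= -1.25 -> could be stanine 3
  z >= -0.75 -> could be stanine 4
  z >= -0.25 -> could be stanine 5
  z >= 0.25 -> could be stanine 6
  z >= 0.75 -> could be stanine 7
  z < 1.25
  z < 1.75
Highest qualifying boundary gives stanine = 7

7


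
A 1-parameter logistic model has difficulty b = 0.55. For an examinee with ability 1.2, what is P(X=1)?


theta - b = 1.2 - 0.55 = 0.65
exp(-(theta - b)) = exp(-0.65) = 0.522
P = 1 / (1 + 0.522)
P = 0.657

0.657


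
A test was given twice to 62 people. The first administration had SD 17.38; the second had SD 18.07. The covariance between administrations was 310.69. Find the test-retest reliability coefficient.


r = cov(X,Y) / (SD_X * SD_Y)
r = 310.69 / (17.38 * 18.07)
r = 310.69 / 314.0566
r = 0.9893

0.9893


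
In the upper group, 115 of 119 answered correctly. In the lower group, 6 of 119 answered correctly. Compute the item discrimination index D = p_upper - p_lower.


p_upper = 115/119 = 0.9664
p_lower = 6/119 = 0.0504
D = 0.9664 - 0.0504 = 0.916

0.916


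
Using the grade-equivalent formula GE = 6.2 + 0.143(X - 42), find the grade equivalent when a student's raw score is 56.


raw - median = 56 - 42 = 14
slope * diff = 0.143 * 14 = 2.002
GE = 6.2 + 2.002
GE = 8.202

8.202


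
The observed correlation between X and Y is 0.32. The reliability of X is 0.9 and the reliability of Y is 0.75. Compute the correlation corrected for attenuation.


r_corrected = rxy / sqrt(rxx * ryy)
= 0.32 / sqrt(0.9 * 0.75)
= 0.32 / sqrt(0.675)
= 0.32 / 0.821584
r_corrected = 0.3895

0.3895


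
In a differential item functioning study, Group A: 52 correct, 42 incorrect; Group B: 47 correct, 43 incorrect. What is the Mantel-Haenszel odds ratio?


Odds_A = 52/42 = 1.2381
Odds_B = 47/43 = 1.093
OR = Odds_A / Odds_B = 1.2381 / 1.093
Exactly, OR = (52 * 43) / (42 * 47) = 2236 / 1974
OR = 1.1327

1.1327


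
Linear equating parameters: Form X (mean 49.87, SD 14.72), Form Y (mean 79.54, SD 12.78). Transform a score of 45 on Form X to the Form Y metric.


slope = SD_Y / SD_X = 12.78 / 14.72 ~ 0.8682
intercept = mean_Y - slope * mean_X = 79.54 - (12.78 / 14.72) * 49.87 ~ 36.2425
Y = slope * X + intercept. To avoid rounding drift from the rounded slope/intercept, evaluate the equivalent form Y = mean_Y + SD_Y * (X - mean_X) / SD_X at full precision:
Y = 79.54 + 12.78 * (45 - 49.87) / 14.72
Y = 79.54 - 12.78 * 4.87 / 14.72
Y = 79.54 - 62.2386 / 14.72
Y = 79.54 - 4.2282
Y = 75.3118

75.3118


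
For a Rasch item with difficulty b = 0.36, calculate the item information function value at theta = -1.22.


P = 1/(1+exp(-(-1.22-0.36))) = 0.1708
I = P*(1-P) = 0.1708 * 0.8292
I = 0.1416

0.1416


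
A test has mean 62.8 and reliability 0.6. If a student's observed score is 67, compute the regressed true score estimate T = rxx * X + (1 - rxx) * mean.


T_est = rxx * X + (1 - rxx) * mean
T_est = 0.6 * 67 + 0.4 * 62.8
T_est = 40.2 + 25.12
T_est = 65.32

65.32


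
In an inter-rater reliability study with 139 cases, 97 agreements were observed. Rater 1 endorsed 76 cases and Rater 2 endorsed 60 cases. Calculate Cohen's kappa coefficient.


P_o = 97/139 = 0.697842
P_e = (76*60 + 63*79) / 19321 = 0.493608
kappa = (P_o - P_e) / (1 - P_e)
kappa = (0.697842 - 0.493608) / (1 - 0.493608)
kappa = 0.4033

0.4033


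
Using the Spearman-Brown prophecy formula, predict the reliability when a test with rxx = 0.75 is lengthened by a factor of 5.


r_new = (n * rxx) / (1 + (n-1) * rxx)
r_new = (5 * 0.75) / (1 + 4 * 0.75)
r_new = 3.75 / 4.0
r_new = 0.9375

0.9375


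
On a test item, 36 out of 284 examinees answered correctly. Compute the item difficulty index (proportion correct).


Item difficulty p = number correct / total examinees
p = 36 / 284
p = 0.1268

0.1268


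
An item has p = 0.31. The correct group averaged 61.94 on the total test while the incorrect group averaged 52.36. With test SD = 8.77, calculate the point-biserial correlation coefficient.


q = 1 - p = 0.69
rpb = ((M1 - M0) / SD) * sqrt(p * q)
rpb = ((61.94 - 52.36) / 8.77) * sqrt(0.31 * 0.69)
rpb = 0.5052

0.5052


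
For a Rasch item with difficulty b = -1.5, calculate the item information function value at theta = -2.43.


P = 1/(1+exp(-(-2.43--1.5))) = 0.2829
I = P*(1-P) = 0.2829 * 0.7171
I = 0.2029

0.2029


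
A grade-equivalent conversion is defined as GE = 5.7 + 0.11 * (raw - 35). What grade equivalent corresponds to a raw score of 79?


raw - median = 79 - 35 = 44
slope * diff = 0.11 * 44 = 4.84
GE = 5.7 + 4.84
GE = 10.54

10.54


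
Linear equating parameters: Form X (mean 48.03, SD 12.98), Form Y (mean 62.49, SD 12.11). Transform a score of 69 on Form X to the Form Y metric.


slope = SD_Y / SD_X = 12.11 / 12.98 ~ 0.933
intercept = mean_Y - slope * mean_X = 62.49 - (12.11 / 12.98) * 48.03 ~ 17.6793
Y = slope * X + intercept. To avoid rounding drift from the rounded slope/intercept, evaluate the equivalent form Y = mean_Y + SD_Y * (X - mean_X) / SD_X at full precision:
Y = 62.49 + 12.11 * (69 - 48.03) / 12.98
Y = 62.49 + 12.11 * 20.97 / 12.98
Y = 62.49 + 253.9467 / 12.98
Y = 62.49 + 19.5645
Y = 82.0545

82.0545


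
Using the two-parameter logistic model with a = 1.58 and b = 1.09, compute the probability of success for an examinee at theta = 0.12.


a*(theta - b) = 1.58 * (0.12 - 1.09) = -1.5326
exp(--1.5326) = 4.6302
P = 1 / (1 + 4.6302)
P = 0.1776

0.1776


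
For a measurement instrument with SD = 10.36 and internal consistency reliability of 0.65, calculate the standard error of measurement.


SEM = SD * sqrt(1 - rxx)
SEM = 10.36 * sqrt(1 - 0.65)
SEM = 10.36 * sqrt(0.35) = 10.36 * 0.591608
SEM = 6.1291

6.1291


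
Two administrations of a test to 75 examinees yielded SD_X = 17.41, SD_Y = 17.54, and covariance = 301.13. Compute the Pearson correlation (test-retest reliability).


r = cov(X,Y) / (SD_X * SD_Y)
r = 301.13 / (17.41 * 17.54)
r = 301.13 / 305.3714
r = 0.9861

0.9861


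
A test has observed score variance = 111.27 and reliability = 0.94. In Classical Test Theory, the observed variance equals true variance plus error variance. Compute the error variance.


var_true = rxx * var_obs = 0.94 * 111.27 = 104.5938
var_error = var_obs - var_true
var_error = 111.27 - 104.5938
var_error = 6.6762

6.6762


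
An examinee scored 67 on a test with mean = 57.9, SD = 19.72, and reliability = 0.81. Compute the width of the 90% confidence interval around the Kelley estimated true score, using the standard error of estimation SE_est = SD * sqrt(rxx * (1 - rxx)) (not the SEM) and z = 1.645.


True score estimate = 0.81*67 + 0.19*57.9 = 65.271
SE_est = SD * sqrt(rxx * (1 - rxx)) = 19.72 * sqrt(0.81 * 0.19) = 19.72 * sqrt(0.1539) = 7.736174
CI = T_est +/- z * SE_est, so width = 2 * z * SE_est = 2 * 1.645 * 7.736174
Width = 25.452

25.452


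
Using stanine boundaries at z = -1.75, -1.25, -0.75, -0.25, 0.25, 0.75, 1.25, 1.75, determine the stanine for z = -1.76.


Stanine boundaries: [-1.75, -1.25, -0.75, -0.25, 0.25, 0.75, 1.25, 1.75]
z = -1.76
Check each boundary:
  z < -1.75
  z < -1.25
  z < -0.75
  z < -0.25
  z < 0.25
  z < 0.75
  z < 1.25
  z < 1.75
Highest qualifying boundary gives stanine = 1

1


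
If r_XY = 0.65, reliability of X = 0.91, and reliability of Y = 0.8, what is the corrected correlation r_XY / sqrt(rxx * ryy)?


r_corrected = rxy / sqrt(rxx * ryy)
= 0.65 / sqrt(0.91 * 0.8)
= 0.65 / sqrt(0.728)
= 0.65 / 0.853229
r_corrected = 0.7618

0.7618


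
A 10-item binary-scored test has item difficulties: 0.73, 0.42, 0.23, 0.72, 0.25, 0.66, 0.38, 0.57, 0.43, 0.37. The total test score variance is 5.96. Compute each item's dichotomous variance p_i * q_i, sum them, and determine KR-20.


For each item, compute p_i * q_i:
  Item 1: 0.73 * 0.27 = 0.1971
  Item 2: 0.42 * 0.58 = 0.2436
  Item 3: 0.23 * 0.77 = 0.1771
  Item 4: 0.72 * 0.28 = 0.2016
  Item 5: 0.25 * 0.75 = 0.1875
  Item 6: 0.66 * 0.34 = 0.2244
  Item 7: 0.38 * 0.62 = 0.2356
  Item 8: 0.57 * 0.43 = 0.2451
  Item 9: 0.43 * 0.57 = 0.2451
  Item 10: 0.37 * 0.63 = 0.2331
Sum(p_i * q_i) = 0.1971 + 0.2436 + 0.1771 + 0.2016 + 0.1875 + 0.2244 + 0.2356 + 0.2451 + 0.2451 + 0.2331 = 2.1902
KR-20 = (k/(k-1)) * (1 - Sum(p_i*q_i) / Var_total)
= (10/9) * (1 - 2.1902/5.96)
= 1.1111 * 0.6325
KR-20 = 0.7028

0.7028


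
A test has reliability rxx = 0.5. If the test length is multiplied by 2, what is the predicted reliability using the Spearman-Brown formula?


r_new = (n * rxx) / (1 + (n-1) * rxx)
r_new = (2 * 0.5) / (1 + 1 * 0.5)
r_new = 1.0 / 1.5
r_new = 0.6667

0.6667


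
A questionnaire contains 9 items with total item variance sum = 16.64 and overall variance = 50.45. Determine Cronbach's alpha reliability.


alpha = (k/(k-1)) * (1 - sum(si^2)/s_total^2)
= (9/8) * (1 - 16.64/50.45)
alpha = 0.7539

0.7539


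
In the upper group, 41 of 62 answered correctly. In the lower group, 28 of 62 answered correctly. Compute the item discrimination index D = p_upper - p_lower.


p_upper = 41/62 = 0.6613
p_lower = 28/62 = 0.4516
D = 0.6613 - 0.4516 = 0.2097

0.2097


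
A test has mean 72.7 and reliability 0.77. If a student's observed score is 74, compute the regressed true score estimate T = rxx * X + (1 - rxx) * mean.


T_est = rxx * X + (1 - rxx) * mean
T_est = 0.77 * 74 + 0.23 * 72.7
T_est = 56.98 + 16.721
T_est = 73.701

73.701


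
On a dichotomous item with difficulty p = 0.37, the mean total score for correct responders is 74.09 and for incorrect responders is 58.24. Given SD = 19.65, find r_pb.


q = 1 - p = 0.63
rpb = ((M1 - M0) / SD) * sqrt(p * q)
rpb = ((74.09 - 58.24) / 19.65) * sqrt(0.37 * 0.63)
rpb = 0.3894

0.3894


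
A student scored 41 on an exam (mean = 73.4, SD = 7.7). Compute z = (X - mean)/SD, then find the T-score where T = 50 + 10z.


z = (X - mean) / SD = (41 - 73.4) / 7.7
z = -32.4 / 7.7
z = -4.2078
T-score = T = 50 + 10z
Carry z at full precision (z = -32.4 / 7.7) into the conversion:
T-score = 50 + 10 * (-32.4 / 7.7) = 50 + -324 / 7.7
T-score = 50 + -42.0779
T-score = 7.9221

7.9221


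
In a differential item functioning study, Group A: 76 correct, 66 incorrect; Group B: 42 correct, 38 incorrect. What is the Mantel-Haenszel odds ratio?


Odds_A = 76/66 = 1.1515
Odds_B = 42/38 = 1.1053
OR = Odds_A / Odds_B = 1.1515 / 1.1053
Exactly, OR = (76 * 38) / (66 * 42) = 2888 / 2772
OR = 1.0418

1.0418


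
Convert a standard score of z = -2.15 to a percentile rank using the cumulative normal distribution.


CDF(z) = 0.5 * (1 + erf(z/sqrt(2)))
erf(-1.5203) = -0.9684
CDF = 0.0158
Percentile rank = 0.0158 * 100 = 1.58

1.58


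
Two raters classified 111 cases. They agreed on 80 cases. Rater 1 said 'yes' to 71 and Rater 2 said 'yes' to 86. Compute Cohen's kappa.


P_o = 80/111 = 0.720721
P_e = (71*86 + 40*25) / 12321 = 0.576739
kappa = (P_o - P_e) / (1 - P_e)
kappa = (0.720721 - 0.576739) / (1 - 0.576739)
kappa = 0.3402

0.3402


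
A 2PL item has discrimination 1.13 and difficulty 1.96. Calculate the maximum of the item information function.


For 2PL, max info at theta = b = 1.96
I_max = a^2 / 4 = 1.13^2 / 4
= 1.2769 / 4
I_max = 0.3192

0.3192


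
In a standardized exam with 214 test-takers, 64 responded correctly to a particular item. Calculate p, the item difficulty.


Item difficulty p = number correct / total examinees
p = 64 / 214
p = 0.2991

0.2991


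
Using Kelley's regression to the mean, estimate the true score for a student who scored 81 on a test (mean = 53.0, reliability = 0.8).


T_est = rxx * X + (1 - rxx) * mean
T_est = 0.8 * 81 + 0.2 * 53.0
T_est = 64.8 + 10.6
T_est = 75.4

75.4


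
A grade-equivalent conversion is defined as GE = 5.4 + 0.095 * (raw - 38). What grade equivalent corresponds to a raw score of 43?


raw - median = 43 - 38 = 5
slope * diff = 0.095 * 5 = 0.475
GE = 5.4 + 0.475
GE = 5.875

5.875


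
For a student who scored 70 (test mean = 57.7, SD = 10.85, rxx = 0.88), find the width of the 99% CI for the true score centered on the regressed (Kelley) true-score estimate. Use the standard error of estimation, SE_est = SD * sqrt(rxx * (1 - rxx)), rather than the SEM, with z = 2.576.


True score estimate = 0.88*70 + 0.12*57.7 = 68.524
SE_est = SD * sqrt(rxx * (1 - rxx)) = 10.85 * sqrt(0.88 * 0.12) = 10.85 * sqrt(0.1056) = 3.525833
CI = T_est +/- z * SE_est, so width = 2 * z * SE_est = 2 * 2.576 * 3.525833
Width = 18.1651

18.1651


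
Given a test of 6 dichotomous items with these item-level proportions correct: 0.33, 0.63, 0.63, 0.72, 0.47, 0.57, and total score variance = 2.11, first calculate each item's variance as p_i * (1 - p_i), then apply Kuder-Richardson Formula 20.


For each item, compute p_i * q_i:
  Item 1: 0.33 * 0.67 = 0.2211
  Item 2: 0.63 * 0.37 = 0.2331
  Item 3: 0.63 * 0.37 = 0.2331
  Item 4: 0.72 * 0.28 = 0.2016
  Item 5: 0.47 * 0.53 = 0.2491
  Item 6: 0.57 * 0.43 = 0.2451
Sum(p_i * q_i) = 0.2211 + 0.2331 + 0.2331 + 0.2016 + 0.2491 + 0.2451 = 1.3831
KR-20 = (k/(k-1)) * (1 - Sum(p_i*q_i) / Var_total)
= (6/5) * (1 - 1.3831/2.11)
= 1.2 * 0.3445
KR-20 = 0.4134

0.4134


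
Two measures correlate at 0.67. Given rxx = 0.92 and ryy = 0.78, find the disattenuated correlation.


r_corrected = rxy / sqrt(rxx * ryy)
= 0.67 / sqrt(0.92 * 0.78)
= 0.67 / sqrt(0.7176)
= 0.67 / 0.847113
r_corrected = 0.7909

0.7909


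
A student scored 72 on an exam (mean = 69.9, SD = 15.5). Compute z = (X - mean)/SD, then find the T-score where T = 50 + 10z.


z = (X - mean) / SD = (72 - 69.9) / 15.5
z = 2.1 / 15.5
z = 0.1355
T-score = T = 50 + 10z
Carry z at full precision (z = 2.1 / 15.5) into the conversion:
T-score = 50 + 10 * (2.1 / 15.5) = 50 + 21 / 15.5
T-score = 50 + 1.3548
T-score = 51.3548

51.3548


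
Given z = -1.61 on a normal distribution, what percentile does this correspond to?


CDF(z) = 0.5 * (1 + erf(z/sqrt(2)))
erf(-1.1384) = -0.8926
CDF = 0.0537
Percentile rank = 0.0537 * 100 = 5.37

5.37


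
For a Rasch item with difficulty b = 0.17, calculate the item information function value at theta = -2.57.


P = 1/(1+exp(-(-2.57-0.17))) = 0.0607
I = P*(1-P) = 0.0607 * 0.9393
I = 0.057

0.057


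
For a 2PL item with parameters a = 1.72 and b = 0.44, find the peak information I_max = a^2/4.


For 2PL, max info at theta = b = 0.44
I_max = a^2 / 4 = 1.72^2 / 4
= 2.9584 / 4
I_max = 0.7396

0.7396


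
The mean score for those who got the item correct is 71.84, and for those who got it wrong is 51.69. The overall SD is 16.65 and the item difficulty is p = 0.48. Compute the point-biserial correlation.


q = 1 - p = 0.52
rpb = ((M1 - M0) / SD) * sqrt(p * q)
rpb = ((71.84 - 51.69) / 16.65) * sqrt(0.48 * 0.52)
rpb = 0.6046

0.6046


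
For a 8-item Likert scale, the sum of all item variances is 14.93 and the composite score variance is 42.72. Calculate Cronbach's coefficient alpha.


alpha = (k/(k-1)) * (1 - sum(si^2)/s_total^2)
= (8/7) * (1 - 14.93/42.72)
alpha = 0.7434

0.7434


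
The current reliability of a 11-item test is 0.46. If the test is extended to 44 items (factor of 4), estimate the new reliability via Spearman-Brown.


r_new = (n * rxx) / (1 + (n-1) * rxx)
r_new = (4 * 0.46) / (1 + 3 * 0.46)
r_new = 1.84 / 2.38
r_new = 0.7731

0.7731


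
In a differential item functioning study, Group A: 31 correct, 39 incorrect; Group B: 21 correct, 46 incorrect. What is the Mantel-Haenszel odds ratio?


Odds_A = 31/39 = 0.7949
Odds_B = 21/46 = 0.4565
OR = Odds_A / Odds_B = 0.7949 / 0.4565
Exactly, OR = (31 * 46) / (39 * 21) = 1426 / 819
OR = 1.7411

1.7411


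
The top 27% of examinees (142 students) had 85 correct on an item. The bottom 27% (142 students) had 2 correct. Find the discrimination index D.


p_upper = 85/142 = 0.5986
p_lower = 2/142 = 0.0141
D = 0.5986 - 0.0141 = 0.5845

0.5845


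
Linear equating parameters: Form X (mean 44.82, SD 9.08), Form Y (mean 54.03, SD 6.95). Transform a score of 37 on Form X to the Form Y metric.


slope = SD_Y / SD_X = 6.95 / 9.08 ~ 0.7654
intercept = mean_Y - slope * mean_X = 54.03 - (6.95 / 9.08) * 44.82 ~ 19.7239
Y = slope * X + intercept. To avoid rounding drift from the rounded slope/intercept, evaluate the equivalent form Y = mean_Y + SD_Y * (X - mean_X) / SD_X at full precision:
Y = 54.03 + 6.95 * (37 - 44.82) / 9.08
Y = 54.03 - 6.95 * 7.82 / 9.08
Y = 54.03 - 54.349 / 9.08
Y = 54.03 - 5.9856
Y = 48.0444

48.0444


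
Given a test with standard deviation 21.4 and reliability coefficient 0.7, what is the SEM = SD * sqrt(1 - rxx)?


SEM = SD * sqrt(1 - rxx)
SEM = 21.4 * sqrt(1 - 0.7)
SEM = 21.4 * sqrt(0.3) = 21.4 * 0.547723
SEM = 11.7213

11.7213


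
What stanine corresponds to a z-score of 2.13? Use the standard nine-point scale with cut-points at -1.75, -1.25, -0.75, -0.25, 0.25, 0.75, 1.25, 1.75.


Stanine boundaries: [-1.75, -1.25, -0.75, -0.25, 0.25, 0.75, 1.25, 1.75]
z = 2.13
Check each boundary:
  z >= -1.75 -> could be stanine 2
  z >= -1.25 -> could be stanine 3
  z >= -0.75 -> could be stanine 4
  z >= -0.25 -> could be stanine 5
  z >= 0.25 -> could be stanine 6
  z >= 0.75 -> could be stanine 7
  z >= 1.25 -> could be stanine 8
  z >= 1.75 -> could be stanine 9
Highest qualifying boundary gives stanine = 9

9


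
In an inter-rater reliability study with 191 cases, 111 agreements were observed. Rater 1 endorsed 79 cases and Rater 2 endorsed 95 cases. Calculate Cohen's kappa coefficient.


P_o = 111/191 = 0.581152
P_e = (79*95 + 112*96) / 36481 = 0.500452
kappa = (P_o - P_e) / (1 - P_e)
kappa = (0.581152 - 0.500452) / (1 - 0.500452)
kappa = 0.1615

0.1615


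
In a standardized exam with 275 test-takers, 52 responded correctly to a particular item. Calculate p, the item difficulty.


Item difficulty p = number correct / total examinees
p = 52 / 275
p = 0.1891

0.1891


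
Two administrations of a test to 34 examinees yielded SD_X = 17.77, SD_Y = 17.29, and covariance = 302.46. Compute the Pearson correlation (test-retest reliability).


r = cov(X,Y) / (SD_X * SD_Y)
r = 302.46 / (17.77 * 17.29)
r = 302.46 / 307.2433
r = 0.9844

0.9844


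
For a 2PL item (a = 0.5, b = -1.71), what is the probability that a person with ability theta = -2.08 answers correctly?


a*(theta - b) = 0.5 * (-2.08 - -1.71) = -0.185
exp(--0.185) = 1.2032
P = 1 / (1 + 1.2032)
P = 0.4539

0.4539


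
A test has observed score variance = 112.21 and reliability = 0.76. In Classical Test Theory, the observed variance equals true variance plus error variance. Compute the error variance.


var_true = rxx * var_obs = 0.76 * 112.21 = 85.2796
var_error = var_obs - var_true
var_error = 112.21 - 85.2796
var_error = 26.9304

26.9304


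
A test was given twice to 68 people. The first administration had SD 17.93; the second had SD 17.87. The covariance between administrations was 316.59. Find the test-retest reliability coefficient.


r = cov(X,Y) / (SD_X * SD_Y)
r = 316.59 / (17.93 * 17.87)
r = 316.59 / 320.4091
r = 0.9881

0.9881


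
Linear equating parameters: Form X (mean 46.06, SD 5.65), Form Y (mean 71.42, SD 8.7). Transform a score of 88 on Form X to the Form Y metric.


slope = SD_Y / SD_X = 8.7 / 5.65 ~ 1.5398
intercept = mean_Y - slope * mean_X = 71.42 - (8.7 / 5.65) * 46.06 ~ 0.4958
Y = slope * X + intercept. To avoid rounding drift from the rounded slope/intercept, evaluate the equivalent form Y = mean_Y + SD_Y * (X - mean_X) / SD_X at full precision:
Y = 71.42 + 8.7 * (88 - 46.06) / 5.65
Y = 71.42 + 8.7 * 41.94 / 5.65
Y = 71.42 + 364.878 / 5.65
Y = 71.42 + 64.5802
Y = 136.0002

136.0002


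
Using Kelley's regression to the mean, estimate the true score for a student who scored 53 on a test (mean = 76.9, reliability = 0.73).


T_est = rxx * X + (1 - rxx) * mean
T_est = 0.73 * 53 + 0.27 * 76.9
T_est = 38.69 + 20.763
T_est = 59.453

59.453


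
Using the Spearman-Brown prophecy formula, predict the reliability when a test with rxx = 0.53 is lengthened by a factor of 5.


r_new = (n * rxx) / (1 + (n-1) * rxx)
r_new = (5 * 0.53) / (1 + 4 * 0.53)
r_new = 2.65 / 3.12
r_new = 0.8494

0.8494


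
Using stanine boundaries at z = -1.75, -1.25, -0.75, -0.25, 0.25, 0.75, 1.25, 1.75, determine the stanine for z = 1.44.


Stanine boundaries: [-1.75, -1.25, -0.75, -0.25, 0.25, 0.75, 1.25, 1.75]
z = 1.44
Check each boundary:
  z >= -1.75 -> could be stanine 2
  z >= -1.25 -> could be stanine 3
  z >= -0.75 -> could be stanine 4
  z >= -0.25 -> could be stanine 5
  z >= 0.25 -> could be stanine 6
  z >= 0.75 -> could be stanine 7
  z >= 1.25 -> could be stanine 8
  z < 1.75
Highest qualifying boundary gives stanine = 8

8


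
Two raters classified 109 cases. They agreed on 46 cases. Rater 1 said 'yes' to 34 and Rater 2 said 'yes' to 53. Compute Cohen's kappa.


P_o = 46/109 = 0.422018
P_e = (34*53 + 75*56) / 11881 = 0.505176
kappa = (P_o - P_e) / (1 - P_e)
kappa = (0.422018 - 0.505176) / (1 - 0.505176)
kappa = -0.1681

-0.1681


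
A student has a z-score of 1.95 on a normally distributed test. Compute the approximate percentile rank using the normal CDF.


CDF(z) = 0.5 * (1 + erf(z/sqrt(2)))
erf(1.3789) = 0.9488
CDF = 0.9744
Percentile rank = 0.9744 * 100 = 97.44

97.44


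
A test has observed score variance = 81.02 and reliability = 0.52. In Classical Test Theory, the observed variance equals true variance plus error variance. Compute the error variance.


var_true = rxx * var_obs = 0.52 * 81.02 = 42.1304
var_error = var_obs - var_true
var_error = 81.02 - 42.1304
var_error = 38.8896

38.8896


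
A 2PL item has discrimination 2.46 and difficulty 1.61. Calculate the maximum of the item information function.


For 2PL, max info at theta = b = 1.61
I_max = a^2 / 4 = 2.46^2 / 4
= 6.0516 / 4
I_max = 1.5129

1.5129


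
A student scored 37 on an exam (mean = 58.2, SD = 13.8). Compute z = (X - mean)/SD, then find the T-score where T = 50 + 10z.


z = (X - mean) / SD = (37 - 58.2) / 13.8
z = -21.2 / 13.8
z = -1.5362
T-score = T = 50 + 10z
Carry z at full precision (z = -21.2 / 13.8) into the conversion:
T-score = 50 + 10 * (-21.2 / 13.8) = 50 + -212 / 13.8
T-score = 50 + -15.3623
T-score = 34.6377

34.6377


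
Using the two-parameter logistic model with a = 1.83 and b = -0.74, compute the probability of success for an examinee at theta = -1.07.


a*(theta - b) = 1.83 * (-1.07 - -0.74) = -0.6039
exp(--0.6039) = 1.8292
P = 1 / (1 + 1.8292)
P = 0.3535

0.3535


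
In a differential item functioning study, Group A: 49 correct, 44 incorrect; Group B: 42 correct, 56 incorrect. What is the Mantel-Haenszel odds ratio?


Odds_A = 49/44 = 1.1136
Odds_B = 42/56 = 0.75
OR = Odds_A / Odds_B = 1.1136 / 0.75
Exactly, OR = (49 * 56) / (44 * 42) = 2744 / 1848
OR = 1.4848

1.4848


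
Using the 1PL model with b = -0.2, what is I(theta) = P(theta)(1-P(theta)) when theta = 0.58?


P = 1/(1+exp(-(0.58--0.2))) = 0.6857
I = P*(1-P) = 0.6857 * 0.3143
I = 0.2155

0.2155


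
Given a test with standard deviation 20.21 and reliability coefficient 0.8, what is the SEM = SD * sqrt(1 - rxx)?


SEM = SD * sqrt(1 - rxx)
SEM = 20.21 * sqrt(1 - 0.8)
SEM = 20.21 * sqrt(0.2) = 20.21 * 0.447214
SEM = 9.0382

9.0382


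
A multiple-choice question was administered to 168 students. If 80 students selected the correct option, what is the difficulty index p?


Item difficulty p = number correct / total examinees
p = 80 / 168
p = 0.4762

0.4762


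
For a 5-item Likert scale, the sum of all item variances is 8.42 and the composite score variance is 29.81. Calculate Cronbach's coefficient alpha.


alpha = (k/(k-1)) * (1 - sum(si^2)/s_total^2)
= (5/4) * (1 - 8.42/29.81)
alpha = 0.8969

0.8969


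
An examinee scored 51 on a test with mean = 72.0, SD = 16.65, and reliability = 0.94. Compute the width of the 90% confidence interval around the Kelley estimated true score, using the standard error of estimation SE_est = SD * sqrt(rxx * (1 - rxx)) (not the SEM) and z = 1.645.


True score estimate = 0.94*51 + 0.06*72.0 = 52.26
SE_est = SD * sqrt(rxx * (1 - rxx)) = 16.65 * sqrt(0.94 * 0.06) = 16.65 * sqrt(0.0564) = 3.954156
CI = T_est +/- z * SE_est, so width = 2 * z * SE_est = 2 * 1.645 * 3.954156
Width = 13.0092

13.0092


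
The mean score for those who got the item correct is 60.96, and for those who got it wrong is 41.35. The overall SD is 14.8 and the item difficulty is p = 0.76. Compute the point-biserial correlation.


q = 1 - p = 0.24
rpb = ((M1 - M0) / SD) * sqrt(p * q)
rpb = ((60.96 - 41.35) / 14.8) * sqrt(0.76 * 0.24)
rpb = 0.5659

0.5659


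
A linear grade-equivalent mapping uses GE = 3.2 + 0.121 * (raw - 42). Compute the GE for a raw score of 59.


raw - median = 59 - 42 = 17
slope * diff = 0.121 * 17 = 2.057
GE = 3.2 + 2.057
GE = 5.257

5.257


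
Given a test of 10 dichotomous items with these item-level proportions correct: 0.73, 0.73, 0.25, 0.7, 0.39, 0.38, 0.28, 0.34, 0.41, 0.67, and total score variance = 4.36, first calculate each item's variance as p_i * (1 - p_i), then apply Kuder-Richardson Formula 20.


For each item, compute p_i * q_i:
  Item 1: 0.73 * 0.27 = 0.1971
  Item 2: 0.73 * 0.27 = 0.1971
  Item 3: 0.25 * 0.75 = 0.1875
  Item 4: 0.7 * 0.3 = 0.21
  Item 5: 0.39 * 0.61 = 0.2379
  Item 6: 0.38 * 0.62 = 0.2356
  Item 7: 0.28 * 0.72 = 0.2016
  Item 8: 0.34 * 0.66 = 0.2244
  Item 9: 0.41 * 0.59 = 0.2419
  Item 10: 0.67 * 0.33 = 0.2211
Sum(p_i * q_i) = 0.1971 + 0.1971 + 0.1875 + 0.21 + 0.2379 + 0.2356 + 0.2016 + 0.2244 + 0.2419 + 0.2211 = 2.1542
KR-20 = (k/(k-1)) * (1 - Sum(p_i*q_i) / Var_total)
= (10/9) * (1 - 2.1542/4.36)
= 1.1111 * 0.5059
KR-20 = 0.5621

0.5621


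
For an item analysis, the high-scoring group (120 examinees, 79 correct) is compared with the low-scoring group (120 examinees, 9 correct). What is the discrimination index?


p_upper = 79/120 = 0.6583
p_lower = 9/120 = 0.075
D = 0.6583 - 0.075 = 0.5833

0.5833


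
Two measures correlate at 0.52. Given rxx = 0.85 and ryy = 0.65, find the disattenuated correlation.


r_corrected = rxy / sqrt(rxx * ryy)
= 0.52 / sqrt(0.85 * 0.65)
= 0.52 / sqrt(0.5525)
= 0.52 / 0.743303
r_corrected = 0.6996

0.6996


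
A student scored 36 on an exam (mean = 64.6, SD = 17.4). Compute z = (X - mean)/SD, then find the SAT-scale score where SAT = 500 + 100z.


z = (X - mean) / SD = (36 - 64.6) / 17.4
z = -28.6 / 17.4
z = -1.6437
SAT-scale = SAT = 500 + 100z
Carry z at full precision (z = -28.6 / 17.4) into the conversion:
SAT-scale = 500 + 100 * (-28.6 / 17.4) = 500 + -2860 / 17.4
SAT-scale = 500 + -164.3678
SAT-scale = 335.6322

335.6322


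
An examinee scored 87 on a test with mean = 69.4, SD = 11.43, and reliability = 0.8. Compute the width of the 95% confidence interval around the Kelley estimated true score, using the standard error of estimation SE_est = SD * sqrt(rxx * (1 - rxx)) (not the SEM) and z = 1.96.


True score estimate = 0.8*87 + 0.2*69.4 = 83.48
SE_est = SD * sqrt(rxx * (1 - rxx)) = 11.43 * sqrt(0.8 * 0.2) = 11.43 * sqrt(0.16) = 4.572
CI = T_est +/- z * SE_est, so width = 2 * z * SE_est = 2 * 1.96 * 4.572
Width = 17.9222

17.9222


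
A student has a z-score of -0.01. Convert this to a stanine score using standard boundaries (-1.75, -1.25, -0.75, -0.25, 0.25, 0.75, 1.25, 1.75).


Stanine boundaries: [-1.75, -1.25, -0.75, -0.25, 0.25, 0.75, 1.25, 1.75]
z = -0.01
Check each boundary:
  z >= -1.75 -> could be stanine 2
  z >= -1.25 -> could be stanine 3
  z >= -0.75 -> could be stanine 4
  z >= -0.25 -> could be stanine 5
  z < 0.25
  z < 0.75
  z < 1.25
  z < 1.75
Highest qualifying boundary gives stanine = 5

5


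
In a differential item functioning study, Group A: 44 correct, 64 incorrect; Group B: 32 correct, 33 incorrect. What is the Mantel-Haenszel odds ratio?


Odds_A = 44/64 = 0.6875
Odds_B = 32/33 = 0.9697
OR = Odds_A / Odds_B = 0.6875 / 0.9697
Exactly, OR = (44 * 33) / (64 * 32) = 1452 / 2048
OR = 0.709

0.709


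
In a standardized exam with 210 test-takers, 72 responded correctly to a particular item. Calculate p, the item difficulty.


Item difficulty p = number correct / total examinees
p = 72 / 210
p = 0.3429

0.3429


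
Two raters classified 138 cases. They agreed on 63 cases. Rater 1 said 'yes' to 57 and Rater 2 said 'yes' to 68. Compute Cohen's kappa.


P_o = 63/138 = 0.456522
P_e = (57*68 + 81*70) / 19044 = 0.50126
kappa = (P_o - P_e) / (1 - P_e)
kappa = (0.456522 - 0.50126) / (1 - 0.50126)
kappa = -0.0897

-0.0897


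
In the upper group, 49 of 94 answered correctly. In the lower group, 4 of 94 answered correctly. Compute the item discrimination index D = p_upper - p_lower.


p_upper = 49/94 = 0.5213
p_lower = 4/94 = 0.0426
D = 0.5213 - 0.0426 = 0.4787

0.4787


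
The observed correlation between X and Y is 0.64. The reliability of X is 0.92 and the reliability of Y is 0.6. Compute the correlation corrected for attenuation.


r_corrected = rxy / sqrt(rxx * ryy)
= 0.64 / sqrt(0.92 * 0.6)
= 0.64 / sqrt(0.552)
= 0.64 / 0.742967
r_corrected = 0.8614

0.8614


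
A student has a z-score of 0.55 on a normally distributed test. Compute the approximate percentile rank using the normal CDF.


CDF(z) = 0.5 * (1 + erf(z/sqrt(2)))
erf(0.3889) = 0.4177
CDF = 0.7088
Percentile rank = 0.7088 * 100 = 70.88

70.88


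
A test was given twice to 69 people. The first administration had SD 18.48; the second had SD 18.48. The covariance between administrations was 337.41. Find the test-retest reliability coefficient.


r = cov(X,Y) / (SD_X * SD_Y)
r = 337.41 / (18.48 * 18.48)
r = 337.41 / 341.5104
r = 0.988

0.988


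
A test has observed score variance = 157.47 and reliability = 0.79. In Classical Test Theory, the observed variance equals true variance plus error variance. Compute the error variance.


var_true = rxx * var_obs = 0.79 * 157.47 = 124.4013
var_error = var_obs - var_true
var_error = 157.47 - 124.4013
var_error = 33.0687

33.0687


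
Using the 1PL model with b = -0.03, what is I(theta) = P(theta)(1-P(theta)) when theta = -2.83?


P = 1/(1+exp(-(-2.83--0.03))) = 0.0573
I = P*(1-P) = 0.0573 * 0.9427
I = 0.054

0.054


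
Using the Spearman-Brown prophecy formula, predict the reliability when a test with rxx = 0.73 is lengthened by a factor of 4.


r_new = (n * rxx) / (1 + (n-1) * rxx)
r_new = (4 * 0.73) / (1 + 3 * 0.73)
r_new = 2.92 / 3.19
r_new = 0.9154

0.9154


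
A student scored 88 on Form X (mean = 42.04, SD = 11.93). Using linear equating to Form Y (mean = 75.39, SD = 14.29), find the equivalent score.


slope = SD_Y / SD_X = 14.29 / 11.93 ~ 1.1978
intercept = mean_Y - slope * mean_X = 75.39 - (14.29 / 11.93) * 42.04 ~ 25.0336
Y = slope * X + intercept. To avoid rounding drift from the rounded slope/intercept, evaluate the equivalent form Y = mean_Y + SD_Y * (X - mean_X) / SD_X at full precision:
Y = 75.39 + 14.29 * (88 - 42.04) / 11.93
Y = 75.39 + 14.29 * 45.96 / 11.93
Y = 75.39 + 656.7684 / 11.93
Y = 75.39 + 55.0518
Y = 130.4418

130.4418


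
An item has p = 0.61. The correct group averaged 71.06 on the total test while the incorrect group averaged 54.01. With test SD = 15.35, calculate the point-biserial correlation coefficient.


q = 1 - p = 0.39
rpb = ((M1 - M0) / SD) * sqrt(p * q)
rpb = ((71.06 - 54.01) / 15.35) * sqrt(0.61 * 0.39)
rpb = 0.5418

0.5418


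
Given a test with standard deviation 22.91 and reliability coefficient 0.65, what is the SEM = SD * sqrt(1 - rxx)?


SEM = SD * sqrt(1 - rxx)
SEM = 22.91 * sqrt(1 - 0.65)
SEM = 22.91 * sqrt(0.35) = 22.91 * 0.591608
SEM = 13.5537

13.5537


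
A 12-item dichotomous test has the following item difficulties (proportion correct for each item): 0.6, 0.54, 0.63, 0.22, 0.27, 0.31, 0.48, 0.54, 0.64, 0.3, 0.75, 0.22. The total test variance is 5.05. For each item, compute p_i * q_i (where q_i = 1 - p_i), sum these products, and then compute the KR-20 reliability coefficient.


For each item, compute p_i * q_i:
  Item 1: 0.6 * 0.4 = 0.24
  Item 2: 0.54 * 0.46 = 0.2484
  Item 3: 0.63 * 0.37 = 0.2331
  Item 4: 0.22 * 0.78 = 0.1716
  Item 5: 0.27 * 0.73 = 0.1971
  Item 6: 0.31 * 0.69 = 0.2139
  Item 7: 0.48 * 0.52 = 0.2496
  Item 8: 0.54 * 0.46 = 0.2484
  Item 9: 0.64 * 0.36 = 0.2304
  Item 10: 0.3 * 0.7 = 0.21
  Item 11: 0.75 * 0.25 = 0.1875
  Item 12: 0.22 * 0.78 = 0.1716
Sum(p_i * q_i) = 0.24 + 0.2484 + 0.2331 + 0.1716 + 0.1971 + 0.2139 + 0.2496 + 0.2484 + 0.2304 + 0.21 + 0.1875 + 0.1716 = 2.6016
KR-20 = (k/(k-1)) * (1 - Sum(p_i*q_i) / Var_total)
= (12/11) * (1 - 2.6016/5.05)
= 1.0909 * 0.4848
KR-20 = 0.5289

0.5289


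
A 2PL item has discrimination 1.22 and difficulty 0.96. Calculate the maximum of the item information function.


For 2PL, max info at theta = b = 0.96
I_max = a^2 / 4 = 1.22^2 / 4
= 1.4884 / 4
I_max = 0.3721

0.3721


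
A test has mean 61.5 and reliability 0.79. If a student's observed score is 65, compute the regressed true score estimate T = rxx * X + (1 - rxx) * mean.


T_est = rxx * X + (1 - rxx) * mean
T_est = 0.79 * 65 + 0.21 * 61.5
T_est = 51.35 + 12.915
T_est = 64.265

64.265


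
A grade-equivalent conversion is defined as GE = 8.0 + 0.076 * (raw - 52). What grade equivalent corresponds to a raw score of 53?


raw - median = 53 - 52 = 1
slope * diff = 0.076 * 1 = 0.076
GE = 8.0 + 0.076
GE = 8.076

8.076


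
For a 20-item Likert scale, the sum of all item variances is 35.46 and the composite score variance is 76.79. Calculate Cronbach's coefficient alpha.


alpha = (k/(k-1)) * (1 - sum(si^2)/s_total^2)
= (20/19) * (1 - 35.46/76.79)
alpha = 0.5665

0.5665


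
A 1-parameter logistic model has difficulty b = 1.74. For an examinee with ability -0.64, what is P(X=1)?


theta - b = -0.64 - 1.74 = -2.38
exp(-(theta - b)) = exp(2.38) = 10.8049
P = 1 / (1 + 10.8049)
P = 0.0847

0.0847


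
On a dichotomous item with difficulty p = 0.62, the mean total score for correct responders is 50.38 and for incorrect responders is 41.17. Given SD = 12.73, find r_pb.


q = 1 - p = 0.38
rpb = ((M1 - M0) / SD) * sqrt(p * q)
rpb = ((50.38 - 41.17) / 12.73) * sqrt(0.62 * 0.38)
rpb = 0.3512

0.3512


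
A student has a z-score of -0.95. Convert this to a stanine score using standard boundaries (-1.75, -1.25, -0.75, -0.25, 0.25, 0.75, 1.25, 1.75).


Stanine boundaries: [-1.75, -1.25, -0.75, -0.25, 0.25, 0.75, 1.25, 1.75]
z = -0.95
Check each boundary:
  z >= -1.75 -> could be stanine 2
  z >= -1.25 -> could be stanine 3
  z < -0.75
  z < -0.25
  z < 0.25
  z < 0.75
  z < 1.25
  z < 1.75
Highest qualifying boundary gives stanine = 3

3


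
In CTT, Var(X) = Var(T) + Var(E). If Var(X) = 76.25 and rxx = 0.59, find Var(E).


var_true = rxx * var_obs = 0.59 * 76.25 = 44.9875
var_error = var_obs - var_true
var_error = 76.25 - 44.9875
var_error = 31.2625

31.2625


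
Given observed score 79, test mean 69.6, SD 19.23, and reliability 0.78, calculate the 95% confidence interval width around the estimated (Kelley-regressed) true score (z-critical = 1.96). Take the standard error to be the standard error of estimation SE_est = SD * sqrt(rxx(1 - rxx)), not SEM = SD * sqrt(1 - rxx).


True score estimate = 0.78*79 + 0.22*69.6 = 76.932
SE_est = SD * sqrt(rxx * (1 - rxx)) = 19.23 * sqrt(0.78 * 0.22) = 19.23 * sqrt(0.1716) = 7.965956
CI = T_est +/- z * SE_est, so width = 2 * z * SE_est = 2 * 1.96 * 7.965956
Width = 31.2265

31.2265


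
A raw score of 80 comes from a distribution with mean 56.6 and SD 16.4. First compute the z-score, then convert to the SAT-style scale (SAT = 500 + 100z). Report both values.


z = (X - mean) / SD = (80 - 56.6) / 16.4
z = 23.4 / 16.4
z = 1.4268
SAT-scale = SAT = 500 + 100z
Carry z at full precision (z = 23.4 / 16.4) into the conversion:
SAT-scale = 500 + 100 * (23.4 / 16.4) = 500 + 2340 / 16.4
SAT-scale = 500 + 142.6829
SAT-scale = 642.6829

642.6829


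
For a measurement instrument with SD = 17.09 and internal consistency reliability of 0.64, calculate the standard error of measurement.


SEM = SD * sqrt(1 - rxx)
SEM = 17.09 * sqrt(1 - 0.64)
SEM = 17.09 * sqrt(0.36) = 17.09 * 0.6
SEM = 10.254

10.254


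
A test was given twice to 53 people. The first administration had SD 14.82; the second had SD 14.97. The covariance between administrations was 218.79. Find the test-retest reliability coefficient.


r = cov(X,Y) / (SD_X * SD_Y)
r = 218.79 / (14.82 * 14.97)
r = 218.79 / 221.8554
r = 0.9862

0.9862


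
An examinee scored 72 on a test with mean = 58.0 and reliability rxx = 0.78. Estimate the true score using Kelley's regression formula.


T_est = rxx * X + (1 - rxx) * mean
T_est = 0.78 * 72 + 0.22 * 58.0
T_est = 56.16 + 12.76
T_est = 68.92

68.92


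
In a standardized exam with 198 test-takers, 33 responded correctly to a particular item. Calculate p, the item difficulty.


Item difficulty p = number correct / total examinees
p = 33 / 198
p = 0.1667

0.1667


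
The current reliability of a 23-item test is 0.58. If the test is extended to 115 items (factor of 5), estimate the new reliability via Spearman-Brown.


r_new = (n * rxx) / (1 + (n-1) * rxx)
r_new = (5 * 0.58) / (1 + 4 * 0.58)
r_new = 2.9 / 3.32
r_new = 0.8735

0.8735


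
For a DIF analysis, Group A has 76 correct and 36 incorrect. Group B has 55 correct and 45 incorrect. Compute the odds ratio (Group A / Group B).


Odds_A = 76/36 = 2.1111
Odds_B = 55/45 = 1.2222
OR = Odds_A / Odds_B = 2.1111 / 1.2222
Exactly, OR = (76 * 45) / (36 * 55) = 3420 / 1980
OR = 1.7273

1.7273


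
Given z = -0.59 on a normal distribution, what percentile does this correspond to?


CDF(z) = 0.5 * (1 + erf(z/sqrt(2)))
erf(-0.4172) = -0.4448
CDF = 0.2776
Percentile rank = 0.2776 * 100 = 27.76

27.76


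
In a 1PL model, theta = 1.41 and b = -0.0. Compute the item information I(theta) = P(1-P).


P = 1/(1+exp(-(1.41--0.0))) = 0.8038
I = P*(1-P) = 0.8038 * 0.1962
I = 0.1577

0.1577


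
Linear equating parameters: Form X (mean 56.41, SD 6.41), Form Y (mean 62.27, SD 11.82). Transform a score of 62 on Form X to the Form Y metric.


slope = SD_Y / SD_X = 11.82 / 6.41 ~ 1.844
intercept = mean_Y - slope * mean_X = 62.27 - (11.82 / 6.41) * 56.41 ~ -41.7497
Y = slope * X + intercept. To avoid rounding drift from the rounded slope/intercept, evaluate the equivalent form Y = mean_Y + SD_Y * (X - mean_X) / SD_X at full precision:
Y = 62.27 + 11.82 * (62 - 56.41) / 6.41
Y = 62.27 + 11.82 * 5.59 / 6.41
Y = 62.27 + 66.0738 / 6.41
Y = 62.27 + 10.3079
Y = 72.5779

72.5779
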